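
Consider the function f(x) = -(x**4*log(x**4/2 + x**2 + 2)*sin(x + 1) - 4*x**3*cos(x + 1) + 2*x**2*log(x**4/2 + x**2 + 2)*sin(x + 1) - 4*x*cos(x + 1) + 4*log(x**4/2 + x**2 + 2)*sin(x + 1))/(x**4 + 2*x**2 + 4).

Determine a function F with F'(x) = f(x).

f has the shape u'v + uv' for u = cos(x + 1) and v = log(x**4/2 + x**2 + 2) — it is the derivative of the product u*v.
Check: d/dx[log(x**4/2 + x**2 + 2)*cos(x + 1)] = (-x**4*log(x**4/2 + x**2 + 2)*sin(x + 1) + 4*x**3*cos(x + 1) - 2*x**2*log(x**4/2 + x**2 + 2)*sin(x + 1) + 4*x*cos(x + 1) - 4*log(x**4/2 + x**2 + 2)*sin(x + 1))/(x**4 + 2*x**2 + 4), which equals f(x).

An antiderivative is F(x) = log(x**4/2 + x**2 + 2)*cos(x + 1).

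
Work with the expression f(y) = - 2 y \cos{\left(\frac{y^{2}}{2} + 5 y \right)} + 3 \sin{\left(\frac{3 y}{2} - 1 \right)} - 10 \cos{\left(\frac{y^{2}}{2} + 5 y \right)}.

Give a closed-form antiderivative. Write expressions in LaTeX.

An antiderivative is F(y) = - 2 \sin{\left(\frac{y^{2}}{2} + 5 y \right)} - 2 \cos{\left(\frac{3 y}{2} - 1 \right)}.

The integrand splits into summands that can be handled one at a time.
Check: d/dy[- 2 \sin{\left(\frac{y^{2}}{2} + 5 y \right)} - 2 \cos{\left(\frac{3 y}{2} - 1 \right)}] = - 2 y \cos{\left(\frac{y^{2}}{2} + 5 y \right)} + 3 \sin{\left(\frac{3 y}{2} - 1 \right)} - 10 \cos{\left(\frac{y^{2}}{2} + 5 y \right)} = f(y).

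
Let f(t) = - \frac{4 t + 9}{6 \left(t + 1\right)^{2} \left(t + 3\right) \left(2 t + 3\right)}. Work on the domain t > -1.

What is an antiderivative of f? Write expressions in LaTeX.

An antiderivative is F(t) = \frac{17 t \log{\left(t + 1 \right)} - 16 t \log{\left(t + \frac{3}{2} \right)} - t \log{\left(t + 3 \right)} + 17 \log{\left(t + 1 \right)} - 16 \log{\left(t + \frac{3}{2} \right)} - \log{\left(t + 3 \right)} + 10}{24 \left(t + 1\right)}.

Factor the denominator (6 \left(t + 1\right)^{2} \left(t + 3\right) \left(2 t + 3\right)) and decompose: f = - \frac{4}{3 \left(2 t + 3\right)} - \frac{1}{24 \left(t + 3\right)} + \frac{17}{24 \left(t + 1\right)} - \frac{5}{12 \left(t + 1\right)^{2}}; each piece integrates to a log, atan, or power term.
Check: d/dt[\frac{17 t \log{\left(t + 1 \right)} - 16 t \log{\left(t + \frac{3}{2} \right)} - t \log{\left(t + 3 \right)} + 17 \log{\left(t + 1 \right)} - 16 \log{\left(t + \frac{3}{2} \right)} - \log{\left(t + 3 \right)} + 10}{24 \left(t + 1\right)}] = \frac{- 4 t - 9}{12 t^{4} + 78 t^{3} + 174 t^{2} + 162 t + 54}, which equals f(t).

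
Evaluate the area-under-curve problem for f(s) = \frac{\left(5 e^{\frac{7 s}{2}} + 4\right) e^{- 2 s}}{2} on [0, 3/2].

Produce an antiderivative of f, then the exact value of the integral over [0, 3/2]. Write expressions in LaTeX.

Antiderivative: F(s) = \frac{\left(5 e^{\frac{7 s}{2}} - 3\right) e^{- 2 s}}{3}; value = - \frac{2}{3} - e^{-3} + \frac{5 e^{\frac{9}{4}}}{3}

A candidate is checked by its d/ds: the result must match f(s).
F(s) = \frac{\left(5 e^{\frac{7 s}{2}} - 3\right) e^{- 2 s}}{3} is an antiderivative of f.
Check: d/ds[\frac{\left(5 e^{\frac{7 s}{2}} - 3\right) e^{- 2 s}}{3}] = \frac{\left(5 e^{\frac{7 s}{2}} + 4\right) e^{- 2 s}}{2} = f(s).
F(3/2) = - \frac{1}{e^{3}} + \frac{5 e^{\frac{9}{4}}}{3}; F(0) = \frac{2}{3}.
Integral = F(3/2) - F(0) = - \frac{2}{3} - e^{-3} + \frac{5 e^{\frac{9}{4}}}{3}.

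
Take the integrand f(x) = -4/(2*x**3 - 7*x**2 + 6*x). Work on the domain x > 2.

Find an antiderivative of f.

The denominator factors as x*(x - 2)*(2*x - 3); partial fractions split f into directly integrable pieces: 16/(3*(2*x - 3)) - 2/(x - 2) - 2/(3*x).
Check: d/dx[-2*log(x)/3 - 2*log(x - 2) + 8*log(x - 3/2)/3] = -4/(2*x**3 - 7*x**2 + 6*x) = f(x).

An antiderivative is F(x) = -2*log(x)/3 - 2*log(x - 2) + 8*log(x - 3/2)/3.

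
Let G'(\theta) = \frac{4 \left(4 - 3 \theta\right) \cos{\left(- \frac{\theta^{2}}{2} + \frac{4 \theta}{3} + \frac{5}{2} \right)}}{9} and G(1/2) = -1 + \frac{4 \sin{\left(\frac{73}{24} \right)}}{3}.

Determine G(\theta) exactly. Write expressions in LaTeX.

The substitution u = - \frac{\theta^{2}}{2} + \frac{4 \theta}{3} + \frac{5}{2} works: G'(\theta) is exactly (dG/du)*(du/d\theta) for that inner function.
A general antiderivative is \frac{4 \sin{\left(- \frac{\theta^{2}}{2} + \frac{4 \theta}{3} + \frac{5}{2} \right)}}{3} + C.
The condition gives C = -1 + \frac{4 \sin{\left(\frac{73}{24} \right)}}{3} - (\frac{4 \sin{\left(\frac{73}{24} \right)}}{3}) = -1.
So G(\theta) = \frac{4 \sin{\left(- \frac{\theta^{2}}{2} + \frac{4 \theta}{3} + \frac{5}{2} \right)}}{3} - 1.
Check: d/d\theta[\frac{4 \sin{\left(- \frac{\theta^{2}}{2} + \frac{4 \theta}{3} + \frac{5}{2} \right)}}{3} - 1] = - \frac{4 \theta \cos{\left(- \frac{\theta^{2}}{2} + \frac{4 \theta}{3} + \frac{5}{2} \right)}}{3} + \frac{16 \cos{\left(- \frac{\theta^{2}}{2} + \frac{4 \theta}{3} + \frac{5}{2} \right)}}{9}, which equals G'(\theta).

G(\theta) = \frac{4 \sin{\left(- \frac{\theta^{2}}{2} + \frac{4 \theta}{3} + \frac{5}{2} \right)}}{3} - 1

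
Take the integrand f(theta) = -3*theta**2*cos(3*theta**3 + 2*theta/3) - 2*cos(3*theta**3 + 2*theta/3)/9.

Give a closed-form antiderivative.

An antiderivative is F(theta) = -sin(3*theta**3 + 2*theta/3)/3.

The substitution u = 3*theta**3 + 2*theta/3 works: f is exactly (dF/du)*(du/dtheta) for that inner function.
Check: d/dtheta[-sin(3*theta**3 + 2*theta/3)/3] = -3*theta**2*cos(3*theta**3 + 2*theta/3) - 2*cos(3*theta**3 + 2*theta/3)/9 = f(theta).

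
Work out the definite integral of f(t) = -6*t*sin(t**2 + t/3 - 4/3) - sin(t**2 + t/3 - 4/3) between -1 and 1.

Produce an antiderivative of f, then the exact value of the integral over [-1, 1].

Antiderivative: F(t) = 3*cos(t**2 + t/3 - 4/3); value = 3 - 3*cos(2/3)

f matches the chain-rule pattern g'(h)*h' with inner function h(t) = t**2 + t/3 - 4/3; substituting u = h(t) collapses the integral.
F(t) = 3*cos(t**2 + t/3 - 4/3) is an antiderivative of f.
Check: d/dt[3*cos(t**2 + t/3 - 4/3)] = -6*t*sin(t**2 + t/3 - 4/3) - sin(t**2 + t/3 - 4/3) = f(t).
F(1) = 3; F(-1) = 3*cos(2/3).
Integral = F(1) - F(-1) = 3 - 3*cos(2/3).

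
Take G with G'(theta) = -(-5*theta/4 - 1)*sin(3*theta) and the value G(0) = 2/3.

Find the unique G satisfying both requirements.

A first test for any G(theta): its theta-derivative must equal the given G'(theta).
A general antiderivative is -5*theta*cos(3*theta)/12 + 5*sin(3*theta)/36 - cos(3*theta)/3 + C.
The condition gives C = 2/3 - (-1/3) = 1.
So G(theta) = -5*theta*cos(3*theta)/12 + 5*sin(3*theta)/36 - cos(3*theta)/3 + 1.
Check: d/dtheta[-5*theta*cos(3*theta)/12 + 5*sin(3*theta)/36 - cos(3*theta)/3 + 1] = 5*theta*sin(3*theta)/4 + sin(3*theta), which equals G'(theta).

G(theta) = -5*theta*cos(3*theta)/12 + 5*sin(3*theta)/36 - cos(3*theta)/3 + 1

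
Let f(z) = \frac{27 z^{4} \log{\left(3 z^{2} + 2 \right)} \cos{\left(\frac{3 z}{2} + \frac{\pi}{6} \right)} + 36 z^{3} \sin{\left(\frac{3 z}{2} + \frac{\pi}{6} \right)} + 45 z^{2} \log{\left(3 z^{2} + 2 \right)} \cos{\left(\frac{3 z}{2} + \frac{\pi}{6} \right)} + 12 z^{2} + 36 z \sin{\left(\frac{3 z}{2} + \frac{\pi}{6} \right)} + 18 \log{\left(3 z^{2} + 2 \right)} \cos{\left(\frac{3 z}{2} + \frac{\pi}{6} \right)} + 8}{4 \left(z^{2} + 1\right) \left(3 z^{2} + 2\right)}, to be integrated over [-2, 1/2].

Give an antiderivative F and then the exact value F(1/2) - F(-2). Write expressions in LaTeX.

Antiderivative: F(z) = \frac{3 \log{\left(3 z^{2} + 2 \right)} \sin{\left(\frac{3 z}{2} + \frac{\pi}{6} \right)}}{2} + \operatorname{atan}{\left(z \right)}; value = \operatorname{atan}{\left(\frac{1}{2} \right)} + \operatorname{atan}{\left(2 \right)} + \frac{3 \log{\left(\frac{11}{4} \right)} \sin{\left(\frac{\pi}{6} + \frac{3}{4} \right)}}{2} - \frac{3 \log{\left(14 \right)} \cos{\left(\frac{\pi}{3} + 3 \right)}}{2}

For F(z) to be correct the identity F'(z) - f(z) = 0 must hold.
F(z) = \frac{3 \log{\left(3 z^{2} + 2 \right)} \sin{\left(\frac{3 z}{2} + \frac{\pi}{6} \right)}}{2} + \operatorname{atan}{\left(z \right)} is an antiderivative of f.
Check: d/dz[\frac{3 \log{\left(3 z^{2} + 2 \right)} \sin{\left(\frac{3 z}{2} + \frac{\pi}{6} \right)}}{2} + \operatorname{atan}{\left(z \right)}] = \frac{27 z^{4} \log{\left(3 z^{2} + 2 \right)} \cos{\left(\frac{3 z}{2} + \frac{\pi}{6} \right)} + 36 z^{3} \sin{\left(\frac{3 z}{2} + \frac{\pi}{6} \right)} + 45 z^{2} \log{\left(3 z^{2} + 2 \right)} \cos{\left(\frac{3 z}{2} + \frac{\pi}{6} \right)} + 12 z^{2} + 36 z \sin{\left(\frac{3 z}{2} + \frac{\pi}{6} \right)} + 18 \log{\left(3 z^{2} + 2 \right)} \cos{\left(\frac{3 z}{2} + \frac{\pi}{6} \right)} + 8}{12 z^{4} + 20 z^{2} + 8}, which equals f(z).
F(1/2) = \operatorname{atan}{\left(\frac{1}{2} \right)} + \frac{3 \log{\left(\frac{11}{4} \right)} \sin{\left(\frac{\pi}{6} + \frac{3}{4} \right)}}{2}; F(-2) = \frac{3 \log{\left(14 \right)} \cos{\left(\frac{\pi}{3} + 3 \right)}}{2} - \operatorname{atan}{\left(2 \right)}.
Integral = F(1/2) - F(-2) = \operatorname{atan}{\left(\frac{1}{2} \right)} + \operatorname{atan}{\left(2 \right)} + \frac{3 \log{\left(\frac{11}{4} \right)} \sin{\left(\frac{\pi}{6} + \frac{3}{4} \right)}}{2} - \frac{3 \log{\left(14 \right)} \cos{\left(\frac{\pi}{3} + 3 \right)}}{2}.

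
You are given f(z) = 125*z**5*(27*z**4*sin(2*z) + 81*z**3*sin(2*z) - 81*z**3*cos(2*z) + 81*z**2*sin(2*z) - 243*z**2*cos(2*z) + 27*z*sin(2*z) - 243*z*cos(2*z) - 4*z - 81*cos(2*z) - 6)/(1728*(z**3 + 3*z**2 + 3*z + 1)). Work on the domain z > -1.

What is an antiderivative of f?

f has the shape u'v + uv' for u = 125*z**6/192 and v = -3*cos(2*z)/2 - 1/(3*z + 3)**2 — it is the derivative of the product u*v.
Check: d/dz[-125*z**6*(27*z**2*cos(2*z) + 54*z*cos(2*z) + 27*cos(2*z) + 2)/(3456*(z + 1)**2)] = (3375*z**9*sin(2*z) + 10125*z**8*sin(2*z) - 10125*z**8*cos(2*z) + 10125*z**7*sin(2*z) - 30375*z**7*cos(2*z) + 3375*z**6*sin(2*z) - 30375*z**6*cos(2*z) - 500*z**6 - 10125*z**5*cos(2*z) - 750*z**5)/(1728*z**3 + 5184*z**2 + 5184*z + 1728), which equals f(z).

An antiderivative is F(z) = -125*z**6*(27*z**2*cos(2*z) + 54*z*cos(2*z) + 27*cos(2*z) + 2)/(3456*(z + 1)**2).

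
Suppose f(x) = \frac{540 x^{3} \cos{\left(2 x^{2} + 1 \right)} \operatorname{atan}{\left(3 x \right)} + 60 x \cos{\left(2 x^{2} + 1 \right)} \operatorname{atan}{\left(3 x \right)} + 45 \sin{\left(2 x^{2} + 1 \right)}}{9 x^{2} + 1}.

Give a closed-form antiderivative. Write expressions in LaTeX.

Recognize the product-rule pattern: f = u'v + uv' with u = 15 \operatorname{atan}{\left(3 x \right)}, v = \sin{\left(2 x^{2} + 1 \right)}, so integration by parts undoes it.
Check: d/dx[15 \sin{\left(2 x^{2} + 1 \right)} \operatorname{atan}{\left(3 x \right)}] = \frac{540 x^{3} \cos{\left(2 x^{2} + 1 \right)} \operatorname{atan}{\left(3 x \right)} + 60 x \cos{\left(2 x^{2} + 1 \right)} \operatorname{atan}{\left(3 x \right)} + 45 \sin{\left(2 x^{2} + 1 \right)}}{9 x^{2} + 1} = f(x).

An antiderivative is F(x) = 15 \sin{\left(2 x^{2} + 1 \right)} \operatorname{atan}{\left(3 x \right)}.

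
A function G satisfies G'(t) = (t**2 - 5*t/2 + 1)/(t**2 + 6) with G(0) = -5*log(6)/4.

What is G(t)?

Check a candidate G(t) by differentiating: d/dt[G] must match the given G'(t).
A general antiderivative is t - 5*log(t**2 + 6)/4 - 5*sqrt(6)*atan(sqrt(6)*t/6)/6 + C.
The condition gives C = -5*log(6)/4 - (-5*log(6)/4) = 0.
So G(t) = t - 5*log(t**2 + 6)/4 - 5*sqrt(6)*atan(sqrt(6)*t/6)/6.
Check: d/dt[t - 5*log(t**2 + 6)/4 - 5*sqrt(6)*atan(sqrt(6)*t/6)/6] = (2*t**2 - 5*t + 2)/(2*t**2 + 12), which equals G'(t).

G(t) = t - 5*log(t**2 + 6)/4 - 5*sqrt(6)*atan(sqrt(6)*t/6)/6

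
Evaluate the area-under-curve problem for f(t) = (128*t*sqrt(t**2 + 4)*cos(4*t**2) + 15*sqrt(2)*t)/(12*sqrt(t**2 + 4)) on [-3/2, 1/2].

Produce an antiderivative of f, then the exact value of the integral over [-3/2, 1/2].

Antiderivative: F(t) = (15*sqrt(2)*sqrt(t**2 + 4) + 16*sin(4*t**2))/12; value = -25*sqrt(2)/8 - 4*sin(9)/3 + 4*sin(1)/3 + 5*sqrt(34)/8

Recover f(t) by differentiating a candidate F(t); any mismatch rules it out.
F(t) = (15*sqrt(2)*sqrt(t**2 + 4) + 16*sin(4*t**2))/12 is an antiderivative of f.
Check: d/dt[(15*sqrt(2)*sqrt(t**2 + 4) + 16*sin(4*t**2))/12] = (128*t*sqrt(t**2 + 4)*cos(4*t**2) + 15*sqrt(2)*t)/(12*sqrt(t**2 + 4)) = f(t).
F(1/2) = 4*sin(1)/3 + 5*sqrt(34)/8; F(-3/2) = 4*sin(9)/3 + 25*sqrt(2)/8.
Integral = F(1/2) - F(-3/2) = -25*sqrt(2)/8 - 4*sin(9)/3 + 4*sin(1)/3 + 5*sqrt(34)/8.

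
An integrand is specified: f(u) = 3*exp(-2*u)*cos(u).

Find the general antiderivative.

F(u) = 3*(sin(u) - 2*cos(u))*exp(-2*u)/5 + C

For F(u) to be correct the identity F'(u) - f(u) = 0 must hold.
Check: d/du[3*(sin(u) - 2*cos(u))*exp(-2*u)/5] = 3*exp(-2*u)*cos(u) = f(u).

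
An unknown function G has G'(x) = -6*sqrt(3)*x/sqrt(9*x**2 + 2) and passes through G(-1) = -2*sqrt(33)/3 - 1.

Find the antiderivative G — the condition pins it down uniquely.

G(x) = -2*sqrt(3*x**2 + 2/3) - 1

G'(x) matches the chain-rule pattern g'(h)*h' with inner function h(x) = 3*x**2 + 2/3; substituting u = h(x) collapses the integral.
A general antiderivative is -2*sqrt(3*x**2 + 2/3) + C.
The condition gives C = -2*sqrt(33)/3 - 1 - (-2*sqrt(33)/3) = -1.
So G(x) = -2*sqrt(3*x**2 + 2/3) - 1.
Check: d/dx[-2*sqrt(3*x**2 + 2/3) - 1] = -6*sqrt(3)*x/sqrt(9*x**2 + 2) = G'(x).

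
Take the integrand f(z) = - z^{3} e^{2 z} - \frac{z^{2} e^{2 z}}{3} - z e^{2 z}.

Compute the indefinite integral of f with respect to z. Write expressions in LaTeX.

F(z) = - \frac{z^{3} e^{2 z}}{2} + \frac{7 z^{2} e^{2 z}}{12} - \frac{13 z e^{2 z}}{12} + \frac{13 e^{2 z}}{24} + C

f has the shape u'v + uv' for u = - \frac{z^{3}}{2} + \frac{7 z^{2}}{12} - \frac{13 z}{12} + \frac{13}{24} and v = e^{2 z} — it is the derivative of the product u*v.
Check: d/dz[- \frac{z^{3} e^{2 z}}{2} + \frac{7 z^{2} e^{2 z}}{12} - \frac{13 z e^{2 z}}{12} + \frac{13 e^{2 z}}{24}] = - z^{3} e^{2 z} - \frac{z^{2} e^{2 z}}{3} - z e^{2 z} = f(z).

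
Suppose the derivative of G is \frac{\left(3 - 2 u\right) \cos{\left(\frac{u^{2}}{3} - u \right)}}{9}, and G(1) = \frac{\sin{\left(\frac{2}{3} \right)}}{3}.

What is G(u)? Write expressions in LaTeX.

G'(u) matches the chain-rule pattern g'(h)*h' with inner function h(u) = \frac{u^{2}}{3} - u; substituting w = h(u) collapses the integral.
A general antiderivative is - \frac{\sin{\left(\frac{u^{2}}{3} - u \right)}}{3} + C.
The condition gives C = \frac{\sin{\left(\frac{2}{3} \right)}}{3} - (\frac{\sin{\left(\frac{2}{3} \right)}}{3}) = 0.
So G(u) = - \frac{\sin{\left(\frac{u^{2}}{3} - u \right)}}{3}.
Check: d/du[- \frac{\sin{\left(\frac{u^{2}}{3} - u \right)}}{3}] = - \frac{2 u \cos{\left(\frac{u^{2}}{3} - u \right)}}{9} + \frac{\cos{\left(\frac{u^{2}}{3} - u \right)}}{3}, which equals G'(u).

G(u) = - \frac{\sin{\left(\frac{u^{2}}{3} - u \right)}}{3}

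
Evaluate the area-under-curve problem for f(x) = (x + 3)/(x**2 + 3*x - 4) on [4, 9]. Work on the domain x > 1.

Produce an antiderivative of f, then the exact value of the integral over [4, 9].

The denominator factors as (x - 1)*(x + 4); partial fractions split f into directly integrable pieces: 1/(5*(x + 4)) + 4/(5*(x - 1)).
F(x) = (4*log(x - 1) + log(x + 4))/5 is an antiderivative of f.
Check: d/dx[(4*log(x - 1) + log(x + 4))/5] = (x + 3)/(x**2 + 3*x - 4) = f(x).
F(9) = log(13)/5 + 4*log(8)/5; F(4) = log(8)/5 + 4*log(3)/5.
Integral = F(9) - F(4) = -4*log(3)/5 + log(13)/5 + 3*log(8)/5.

Antiderivative: F(x) = (4*log(x - 1) + log(x + 4))/5; value = -4*log(3)/5 + log(13)/5 + 3*log(8)/5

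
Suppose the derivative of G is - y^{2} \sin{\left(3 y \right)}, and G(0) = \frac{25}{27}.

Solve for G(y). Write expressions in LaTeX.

Differentiate the proposed G(y) back; it has to land on the given G'(y).
A general antiderivative is \frac{y^{2} \cos{\left(3 y \right)}}{3} - \frac{2 y \sin{\left(3 y \right)}}{9} - \frac{2 \cos{\left(3 y \right)}}{27} + C.
The condition gives C = \frac{25}{27} - (- \frac{2}{27}) = 1.
So G(y) = \frac{y^{2} \cos{\left(3 y \right)}}{3} - \frac{2 y \sin{\left(3 y \right)}}{9} - \frac{2 \cos{\left(3 y \right)}}{27} + 1.
Check: d/dy[\frac{y^{2} \cos{\left(3 y \right)}}{3} - \frac{2 y \sin{\left(3 y \right)}}{9} - \frac{2 \cos{\left(3 y \right)}}{27} + 1] = - y^{2} \sin{\left(3 y \right)} = G'(y).

G(y) = \frac{y^{2} \cos{\left(3 y \right)}}{3} - \frac{2 y \sin{\left(3 y \right)}}{9} - \frac{2 \cos{\left(3 y \right)}}{27} + 1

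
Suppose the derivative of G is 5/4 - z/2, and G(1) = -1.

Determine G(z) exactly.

Since d/dz undoes antidifferentiation here, G(z) must give back the stated G'(z).
A general antiderivative is -z**2/4 + 5*z/4 - 3 + C.
The condition gives C = -1 - (-2) = 1.
So G(z) = -z**2/4 + 5*z/4 - 2.
Check: d/dz[-z**2/4 + 5*z/4 - 2] = 5/4 - z/2 = G'(z).

G(z) = -z**2/4 + 5*z/4 - 2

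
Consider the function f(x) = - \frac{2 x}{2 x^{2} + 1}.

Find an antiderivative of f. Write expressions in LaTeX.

An antiderivative is F(x) = - \frac{\log{\left(4 x^{2} + 2 \right)}}{2}.

f matches the chain-rule pattern g'(h)*h' with inner function h(x) = 4 x^{2} + 2; substituting u = h(x) collapses the integral.
Check: d/dx[- \frac{\log{\left(4 x^{2} + 2 \right)}}{2}] = - \frac{2 x}{2 x^{2} + 1} = f(x).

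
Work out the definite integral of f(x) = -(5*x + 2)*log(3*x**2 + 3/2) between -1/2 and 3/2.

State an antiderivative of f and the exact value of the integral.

Any candidate F(x) must reproduce f(x) exactly when differentiated.
F(x) = -5*x**2*log(3*x**2 + 3/2)/2 + 5*x**2/2 - 2*x*log(3*x**2 + 3/2) + 4*x - 5*log(x**2 + 1/2)/4 - 2*sqrt(2)*atan(sqrt(2)*x) is an antiderivative of f.
Check: d/dx[-5*x**2*log(3*x**2 + 3/2)/2 + 5*x**2/2 - 2*x*log(3*x**2 + 3/2) + 4*x - 5*log(x**2 + 1/2)/4 - 2*sqrt(2)*atan(sqrt(2)*x)] = -5*x*log(x**2 + 1/2) - 5*x*log(3) - 2*log(x**2 + 1/2) - 2*log(3), which equals f(x).
F(3/2) = -69*log(33/4)/8 - 2*sqrt(2)*atan(3*sqrt(2)/2) - 5*log(11/4)/4 + 93/8; F(-1/2) = -11/8 + 3*log(9/4)/8 - 5*log(3/4)/4 + 2*sqrt(2)*atan(sqrt(2)/2).
Integral = F(3/2) - F(-1/2) = -69*log(33/4)/8 - 2*sqrt(2)*atan(3*sqrt(2)/2) - 2*sqrt(2)*atan(sqrt(2)/2) - 5*log(11/4)/4 + 5*log(3/4)/4 - 3*log(9/4)/8 + 13.

Antiderivative: F(x) = -5*x**2*log(3*x**2 + 3/2)/2 + 5*x**2/2 - 2*x*log(3*x**2 + 3/2) + 4*x - 5*log(x**2 + 1/2)/4 - 2*sqrt(2)*atan(sqrt(2)*x); value = -69*log(33/4)/8 - 2*sqrt(2)*atan(3*sqrt(2)/2) - 2*sqrt(2)*atan(sqrt(2)/2) - 5*log(11/4)/4 + 5*log(3/4)/4 - 3*log(9/4)/8 + 13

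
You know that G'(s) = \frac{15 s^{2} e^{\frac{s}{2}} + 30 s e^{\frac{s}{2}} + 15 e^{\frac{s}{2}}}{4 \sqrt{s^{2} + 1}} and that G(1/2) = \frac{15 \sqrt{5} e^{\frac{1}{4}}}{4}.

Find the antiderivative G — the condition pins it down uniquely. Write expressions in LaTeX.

G'(s) has the shape u'v + uv' for u = \frac{15 \sqrt{s^{2} + 1}}{2} and v = e^{\frac{s}{2}} — it is the derivative of the product u*v.
A general antiderivative is \frac{15 \sqrt{s^{2} + 1} e^{\frac{s}{2}}}{2} + C.
The condition gives C = \frac{15 \sqrt{5} e^{\frac{1}{4}}}{4} - (\frac{15 \sqrt{5} e^{\frac{1}{4}}}{4}) = 0.
So G(s) = \frac{15 \sqrt{s^{2} + 1} e^{\frac{s}{2}}}{2}.
Check: d/ds[\frac{15 \sqrt{s^{2} + 1} e^{\frac{s}{2}}}{2}] = \frac{15 s^{2} e^{\frac{s}{2}} + 30 s e^{\frac{s}{2}} + 15 e^{\frac{s}{2}}}{4 \sqrt{s^{2} + 1}} = G'(s).

G(s) = \frac{15 \sqrt{s^{2} + 1} e^{\frac{s}{2}}}{2}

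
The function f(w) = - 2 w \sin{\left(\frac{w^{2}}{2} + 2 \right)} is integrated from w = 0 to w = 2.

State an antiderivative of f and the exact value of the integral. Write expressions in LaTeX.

Antiderivative: F(w) = 2 \cos{\left(\frac{w^{2}}{2} + 2 \right)}; value = 2 \cos{\left(4 \right)} - 2 \cos{\left(2 \right)}

The substitution u = \frac{w^{2}}{2} + 2 works: f is exactly (dF/du)*(du/dw) for that inner function.
F(w) = 2 \cos{\left(\frac{w^{2}}{2} + 2 \right)} is an antiderivative of f.
Check: d/dw[2 \cos{\left(\frac{w^{2}}{2} + 2 \right)}] = - 2 w \sin{\left(\frac{w^{2}}{2} + 2 \right)} = f(w).
F(2) = 2 \cos{\left(4 \right)}; F(0) = 2 \cos{\left(2 \right)}.
Integral = F(2) - F(0) = 2 \cos{\left(4 \right)} - 2 \cos{\left(2 \right)}.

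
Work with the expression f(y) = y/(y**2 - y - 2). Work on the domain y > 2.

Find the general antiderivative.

F(y) = (2*log(y - 2) + log(y + 1))/3 + C

Factor the denominator ((y - 2)*(y + 1)) and decompose: f = 1/(3*(y + 1)) + 2/(3*(y - 2)); each piece integrates to a log, atan, or power term.
Check: d/dy[(2*log(y - 2) + log(y + 1))/3] = y/(y**2 - y - 2) = f(y).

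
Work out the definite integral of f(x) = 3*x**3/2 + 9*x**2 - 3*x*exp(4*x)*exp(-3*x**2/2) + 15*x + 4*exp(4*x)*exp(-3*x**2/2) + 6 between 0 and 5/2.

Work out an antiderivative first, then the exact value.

Antiderivative: F(x) = 3*(x**2/2 + 2*x + 1)**2/2 + exp(-3*x**2/2 + 4*x); value = exp(5/8) + 15667/128

Integrate term by term and add the pieces.
F(x) = 3*(x**2/2 + 2*x + 1)**2/2 + exp(-3*x**2/2 + 4*x) is an antiderivative of f.
Check: d/dx[3*(x**2/2 + 2*x + 1)**2/2 + exp(-3*x**2/2 + 4*x)] = 3*x**3/2 + 9*x**2 - 3*x*exp(4*x)*exp(-3*x**2/2) + 15*x + 4*exp(4*x)*exp(-3*x**2/2) + 6 = f(x).
F(5/2) = exp(5/8) + 15987/128; F(0) = 5/2.
Integral = F(5/2) - F(0) = exp(5/8) + 15667/128.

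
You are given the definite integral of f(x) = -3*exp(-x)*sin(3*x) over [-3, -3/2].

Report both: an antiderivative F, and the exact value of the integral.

Antiderivative: F(x) = 3*(sin(3*x) + 3*cos(3*x))*exp(-x)/10; value = 9*exp(3/2)*cos(9/2)/10 - 3*exp(3/2)*sin(9/2)/10 + 3*exp(3)*sin(9)/10 - 9*exp(3)*cos(9)/10

An antiderivative F(x) passes only if d/dx[F] lands on f(x) exactly.
F(x) = 3*(sin(3*x) + 3*cos(3*x))*exp(-x)/10 is an antiderivative of f.
Check: d/dx[3*(sin(3*x) + 3*cos(3*x))*exp(-x)/10] = -3*exp(-x)*sin(3*x) = f(x).
F(-3/2) = 9*exp(3/2)*cos(9/2)/10 - 3*exp(3/2)*sin(9/2)/10; F(-3) = 9*exp(3)*cos(9)/10 - 3*exp(3)*sin(9)/10.
Integral = F(-3/2) - F(-3) = 9*exp(3/2)*cos(9/2)/10 - 3*exp(3/2)*sin(9/2)/10 + 3*exp(3)*sin(9)/10 - 9*exp(3)*cos(9)/10.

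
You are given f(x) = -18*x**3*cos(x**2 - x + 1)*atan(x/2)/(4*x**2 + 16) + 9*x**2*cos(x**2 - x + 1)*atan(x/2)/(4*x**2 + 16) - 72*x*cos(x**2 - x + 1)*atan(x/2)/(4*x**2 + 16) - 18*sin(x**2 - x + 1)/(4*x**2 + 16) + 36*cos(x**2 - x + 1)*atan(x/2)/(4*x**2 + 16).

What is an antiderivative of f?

f has the shape u'v + uv' for u = -9*atan(x/2)/4 and v = sin(x**2 - x + 1) — it is the derivative of the product u*v.
Check: d/dx[-9*sin(x**2 - x + 1)*atan(x/2)/4] = (-18*x**3*cos(x**2 - x + 1)*atan(x/2) + 9*x**2*cos(x**2 - x + 1)*atan(x/2) - 72*x*cos(x**2 - x + 1)*atan(x/2) - 18*sin(x**2 - x + 1) + 36*cos(x**2 - x + 1)*atan(x/2))/(4*x**2 + 16), which equals f(x).

An antiderivative is F(x) = -9*sin(x**2 - x + 1)*atan(x/2)/4.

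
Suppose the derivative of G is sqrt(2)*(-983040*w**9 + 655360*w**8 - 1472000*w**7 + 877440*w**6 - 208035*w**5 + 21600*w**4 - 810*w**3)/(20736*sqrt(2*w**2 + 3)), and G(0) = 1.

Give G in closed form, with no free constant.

G(w) = sqrt(2)*(-327680*w**8*sqrt(2*w**2 + 3) + 245760*w**7*sqrt(2*w**2 + 3) - 69120*w**6*sqrt(2*w**2 + 3) + 8640*w**5*sqrt(2*w**2 + 3) - 405*w**4*sqrt(2*w**2 + 3) + 62208*sqrt(2))/124416

G'(w) has the shape u'v + uv' for u = -5*sqrt(w**2 + 3/2)/3 and v = (4*w**2/3 - w/4)**4 — it is the derivative of the product u*v.
A general antiderivative is -5*sqrt(w**2 + 3/2)*(4*w**2/3 - w/4)**4/3 + C.
The condition gives C = 1 - (0) = 1.
So G(w) = sqrt(2)*(-327680*w**8*sqrt(2*w**2 + 3) + 245760*w**7*sqrt(2*w**2 + 3) - 69120*w**6*sqrt(2*w**2 + 3) + 8640*w**5*sqrt(2*w**2 + 3) - 405*w**4*sqrt(2*w**2 + 3) + 62208*sqrt(2))/124416.
Check: d/dw[sqrt(2)*(-327680*w**8*sqrt(2*w**2 + 3) + 245760*w**7*sqrt(2*w**2 + 3) - 69120*w**6*sqrt(2*w**2 + 3) + 8640*w**5*sqrt(2*w**2 + 3) - 405*w**4*sqrt(2*w**2 + 3) + 62208*sqrt(2))/124416] = (-983040*sqrt(2)*w**9 + 655360*sqrt(2)*w**8 - 1472000*sqrt(2)*w**7 + 877440*sqrt(2)*w**6 - 208035*sqrt(2)*w**5 + 21600*sqrt(2)*w**4 - 810*sqrt(2)*w**3)/(20736*sqrt(2*w**2 + 3)), which equals G'(w).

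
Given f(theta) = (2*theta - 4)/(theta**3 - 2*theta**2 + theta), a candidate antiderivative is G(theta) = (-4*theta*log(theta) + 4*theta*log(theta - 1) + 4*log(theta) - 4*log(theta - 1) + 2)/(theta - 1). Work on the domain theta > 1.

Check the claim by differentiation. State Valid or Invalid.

d/dtheta[G] = (2*theta - 4)/(theta**3 - 2*theta**2 + theta)
This equals f(theta) exactly, so the claim holds.

Valid. The derivative of G reproduces f.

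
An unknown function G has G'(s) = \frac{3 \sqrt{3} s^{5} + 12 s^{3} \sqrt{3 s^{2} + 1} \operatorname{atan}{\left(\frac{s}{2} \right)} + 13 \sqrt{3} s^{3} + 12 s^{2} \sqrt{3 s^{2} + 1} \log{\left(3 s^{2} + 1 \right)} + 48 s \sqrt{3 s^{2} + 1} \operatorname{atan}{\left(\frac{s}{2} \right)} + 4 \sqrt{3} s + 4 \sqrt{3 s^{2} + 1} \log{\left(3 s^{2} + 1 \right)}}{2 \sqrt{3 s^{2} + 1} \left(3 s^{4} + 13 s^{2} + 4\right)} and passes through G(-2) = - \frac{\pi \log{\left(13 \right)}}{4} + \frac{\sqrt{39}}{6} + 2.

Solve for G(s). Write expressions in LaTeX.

Since d/ds undoes antidifferentiation here, G(s) must give back the stated G'(s).
A general antiderivative is \frac{\sqrt{4 s^{2} + \frac{4}{3}}}{4} + \log{\left(3 s^{2} + 1 \right)} \operatorname{atan}{\left(\frac{s}{2} \right)} + C.
The condition gives C = - \frac{\pi \log{\left(13 \right)}}{4} + \frac{\sqrt{39}}{6} + 2 - (- \frac{\pi \log{\left(13 \right)}}{4} + \frac{\sqrt{39}}{6}) = 2.
So G(s) = \frac{\sqrt{3} \sqrt{3 s^{2} + 1} + 6 \log{\left(3 s^{2} + 1 \right)} \operatorname{atan}{\left(\frac{s}{2} \right)} + 12}{6}.
Check: d/ds[\frac{\sqrt{3} \sqrt{3 s^{2} + 1} + 6 \log{\left(3 s^{2} + 1 \right)} \operatorname{atan}{\left(\frac{s}{2} \right)} + 12}{6}] = \frac{3 \sqrt{3} s^{5} + 12 s^{3} \sqrt{3 s^{2} + 1} \operatorname{atan}{\left(\frac{s}{2} \right)} + 13 \sqrt{3} s^{3} + 12 s^{2} \sqrt{3 s^{2} + 1} \log{\left(3 s^{2} + 1 \right)} + 48 s \sqrt{3 s^{2} + 1} \operatorname{atan}{\left(\frac{s}{2} \right)} + 4 \sqrt{3} s + 4 \sqrt{3 s^{2} + 1} \log{\left(3 s^{2} + 1 \right)}}{6 s^{4} \sqrt{3 s^{2} + 1} + 26 s^{2} \sqrt{3 s^{2} + 1} + 8 \sqrt{3 s^{2} + 1}}, which equals G'(s).

G(s) = \frac{\sqrt{3} \sqrt{3 s^{2} + 1} + 6 \log{\left(3 s^{2} + 1 \right)} \operatorname{atan}{\left(\frac{s}{2} \right)} + 12}{6}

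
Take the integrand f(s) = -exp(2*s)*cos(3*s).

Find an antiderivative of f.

For F(s) to be correct the identity F'(s) - f(s) = 0 must hold.
Check: d/ds[-(3*sin(3*s) + 2*cos(3*s))*exp(2*s)/13] = -exp(2*s)*cos(3*s) = f(s).

An antiderivative is F(s) = -(3*sin(3*s) + 2*cos(3*s))*exp(2*s)/13.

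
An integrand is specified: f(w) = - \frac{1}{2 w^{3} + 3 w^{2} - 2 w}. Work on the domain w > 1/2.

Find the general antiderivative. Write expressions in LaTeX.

F(w) = - \frac{- 5 \log{\left(w \right)} + 4 \log{\left(w - \frac{1}{2} \right)} + \log{\left(w + 2 \right)}}{10} + C

Factor the denominator (w \left(w + 2\right) \left(2 w - 1\right)) and decompose: f = - \frac{4}{5 \left(2 w - 1\right)} - \frac{1}{10 \left(w + 2\right)} + \frac{1}{2 w}; each piece integrates to a log, atan, or power term.
Check: d/dw[- \frac{- 5 \log{\left(w \right)} + 4 \log{\left(w - \frac{1}{2} \right)} + \log{\left(w + 2 \right)}}{10}] = - \frac{1}{2 w^{3} + 3 w^{2} - 2 w} = f(w).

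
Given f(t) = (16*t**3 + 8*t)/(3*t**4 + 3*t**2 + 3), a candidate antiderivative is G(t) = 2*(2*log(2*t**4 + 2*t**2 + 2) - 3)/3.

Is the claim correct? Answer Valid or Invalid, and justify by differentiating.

Valid - differentiating G returns exactly f.

d/dt[G] = (16*t**3 + 8*t)/(3*t**4 + 3*t**2 + 3)
This equals f(t) exactly, so the claim holds.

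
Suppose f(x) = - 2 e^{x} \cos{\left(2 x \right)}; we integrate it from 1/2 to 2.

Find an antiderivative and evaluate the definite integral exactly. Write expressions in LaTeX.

Antiderivative: F(x) = \frac{2 \left(- 2 \sin{\left(2 x \right)} - \cos{\left(2 x \right)}\right) e^{x}}{5}; value = \frac{2 e^{\frac{1}{2}} \cos{\left(1 \right)}}{5} + \frac{4 e^{\frac{1}{2}} \sin{\left(1 \right)}}{5} - \frac{2 e^{2} \cos{\left(4 \right)}}{5} - \frac{4 e^{2} \sin{\left(4 \right)}}{5}

Any candidate F(x) must reproduce f(x) exactly when differentiated.
F(x) = \frac{2 \left(- 2 \sin{\left(2 x \right)} - \cos{\left(2 x \right)}\right) e^{x}}{5} is an antiderivative of f.
Check: d/dx[\frac{2 \left(- 2 \sin{\left(2 x \right)} - \cos{\left(2 x \right)}\right) e^{x}}{5}] = - 2 e^{x} \cos{\left(2 x \right)} = f(x).
F(2) = - \frac{2 e^{2} \cos{\left(4 \right)}}{5} - \frac{4 e^{2} \sin{\left(4 \right)}}{5}; F(1/2) = - \frac{4 e^{\frac{1}{2}} \sin{\left(1 \right)}}{5} - \frac{2 e^{\frac{1}{2}} \cos{\left(1 \right)}}{5}.
Integral = F(2) - F(1/2) = \frac{2 e^{\frac{1}{2}} \cos{\left(1 \right)}}{5} + \frac{4 e^{\frac{1}{2}} \sin{\left(1 \right)}}{5} - \frac{2 e^{2} \cos{\left(4 \right)}}{5} - \frac{4 e^{2} \sin{\left(4 \right)}}{5}.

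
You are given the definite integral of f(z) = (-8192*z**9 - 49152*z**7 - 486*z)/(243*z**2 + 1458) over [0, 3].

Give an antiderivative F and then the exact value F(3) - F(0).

Differentiate the proposed F(z) back; it has to land on f(z) exactly.
F(z) = -1024*z**8/243 - log(z**2/2 + 3) is an antiderivative of f.
Check: d/dz[-1024*z**8/243 - log(z**2/2 + 3)] = (-8192*z**9 - 49152*z**7 - 486*z)/(243*z**2 + 1458) = f(z).
F(3) = -27648 - log(15/2); F(0) = -log(3).
Integral = F(3) - F(0) = -27648 - log(15/2) + log(3).

Antiderivative: F(z) = -1024*z**8/243 - log(z**2/2 + 3); value = -27648 - log(15/2) + log(3)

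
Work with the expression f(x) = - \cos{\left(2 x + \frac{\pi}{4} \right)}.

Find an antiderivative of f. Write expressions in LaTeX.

Differentiate the proposed F(x) back; it has to land on f(x) exactly.
Check: d/dx[- \frac{\sin{\left(2 x + \frac{\pi}{4} \right)}}{2}] = - \cos{\left(2 x + \frac{\pi}{4} \right)} = f(x).

An antiderivative is F(x) = - \frac{\sin{\left(2 x + \frac{\pi}{4} \right)}}{2}.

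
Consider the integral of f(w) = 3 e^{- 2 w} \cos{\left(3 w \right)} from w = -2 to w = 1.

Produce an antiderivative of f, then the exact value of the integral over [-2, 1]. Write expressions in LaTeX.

Whatever form F(w) takes, F'(w) = f(w) is non-negotiable.
F(w) = \frac{9 e^{- 2 w} \sin{\left(3 w \right)}}{13} - \frac{6 e^{- 2 w} \cos{\left(3 w \right)}}{13} is an antiderivative of f.
Check: d/dw[\frac{9 e^{- 2 w} \sin{\left(3 w \right)}}{13} - \frac{6 e^{- 2 w} \cos{\left(3 w \right)}}{13}] = 3 e^{- 2 w} \cos{\left(3 w \right)} = f(w).
F(1) = \frac{9 \sin{\left(3 \right)}}{13 e^{2}} - \frac{6 \cos{\left(3 \right)}}{13 e^{2}}; F(-2) = - \frac{6 e^{4} \cos{\left(6 \right)}}{13} - \frac{9 e^{4} \sin{\left(6 \right)}}{13}.
Integral = F(1) - F(-2) = \frac{9 e^{4} \sin{\left(6 \right)}}{13} + \frac{9 \sin{\left(3 \right)}}{13 e^{2}} - \frac{6 \cos{\left(3 \right)}}{13 e^{2}} + \frac{6 e^{4} \cos{\left(6 \right)}}{13}.

Antiderivative: F(w) = \frac{9 e^{- 2 w} \sin{\left(3 w \right)}}{13} - \frac{6 e^{- 2 w} \cos{\left(3 w \right)}}{13}; value = \frac{9 e^{4} \sin{\left(6 \right)}}{13} + \frac{9 \sin{\left(3 \right)}}{13 e^{2}} - \frac{6 \cos{\left(3 \right)}}{13 e^{2}} + \frac{6 e^{4} \cos{\left(6 \right)}}{13}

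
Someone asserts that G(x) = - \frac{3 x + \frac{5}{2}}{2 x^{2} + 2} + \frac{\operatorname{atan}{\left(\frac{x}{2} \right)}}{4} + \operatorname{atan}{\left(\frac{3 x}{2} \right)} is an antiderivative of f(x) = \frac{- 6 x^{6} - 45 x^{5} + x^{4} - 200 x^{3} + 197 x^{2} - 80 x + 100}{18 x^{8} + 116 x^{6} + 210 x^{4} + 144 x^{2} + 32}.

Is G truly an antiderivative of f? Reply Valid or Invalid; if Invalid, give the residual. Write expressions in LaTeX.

d/dx[G] = \frac{48 x^{6} + 45 x^{5} + 187 x^{4} + 200 x^{3} + 53 x^{2} + 80 x + 4}{18 x^{8} + 116 x^{6} + 210 x^{4} + 144 x^{2} + 32}
d/dx[G] - f(x) = \frac{3 x^{2} + 5 x - 3}{x^{4} + 2 x^{2} + 1} != 0.

Invalid: d/dx[G] - f = \frac{3 x^{2} + 5 x - 3}{x^{4} + 2 x^{2} + 1}, which is not 0.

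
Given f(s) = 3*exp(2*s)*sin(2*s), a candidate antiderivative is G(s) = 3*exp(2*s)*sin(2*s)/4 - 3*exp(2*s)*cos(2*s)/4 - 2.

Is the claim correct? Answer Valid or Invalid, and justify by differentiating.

d/ds[G] = 3*exp(2*s)*sin(2*s)
This equals f(s) exactly, so the claim holds.

Valid - differentiating G returns exactly f.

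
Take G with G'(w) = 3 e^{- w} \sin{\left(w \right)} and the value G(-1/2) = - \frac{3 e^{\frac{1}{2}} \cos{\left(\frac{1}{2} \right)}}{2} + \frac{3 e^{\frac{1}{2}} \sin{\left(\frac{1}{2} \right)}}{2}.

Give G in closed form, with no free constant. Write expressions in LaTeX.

Any candidate G(w) must reproduce the stated G'(w) exactly.
A general antiderivative is - \frac{3 e^{- w} \sin{\left(w \right)}}{2} - \frac{3 e^{- w} \cos{\left(w \right)}}{2} + C.
The condition gives C = - \frac{3 e^{\frac{1}{2}} \cos{\left(\frac{1}{2} \right)}}{2} + \frac{3 e^{\frac{1}{2}} \sin{\left(\frac{1}{2} \right)}}{2} - (- \frac{3 e^{\frac{1}{2}} \cos{\left(\frac{1}{2} \right)}}{2} + \frac{3 e^{\frac{1}{2}} \sin{\left(\frac{1}{2} \right)}}{2}) = 0.
So G(w) = - \frac{3 e^{- w} \sin{\left(w \right)}}{2} - \frac{3 e^{- w} \cos{\left(w \right)}}{2}.
Check: d/dw[- \frac{3 e^{- w} \sin{\left(w \right)}}{2} - \frac{3 e^{- w} \cos{\left(w \right)}}{2}] = 3 e^{- w} \sin{\left(w \right)} = G'(w).

G(w) = - \frac{3 e^{- w} \sin{\left(w \right)}}{2} - \frac{3 e^{- w} \cos{\left(w \right)}}{2}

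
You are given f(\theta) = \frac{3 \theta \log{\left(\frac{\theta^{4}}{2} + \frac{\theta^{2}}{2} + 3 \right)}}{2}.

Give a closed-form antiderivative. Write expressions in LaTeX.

An antiderivative is F(\theta) = \frac{3 \left(2 \theta^{2} \log{\left(\frac{\theta^{4}}{2} + \frac{\theta^{2}}{2} + 3 \right)} - 4 \theta^{2} + \log{\left(\theta^{4} + \theta^{2} + 6 \right)} + 2 \sqrt{23} \operatorname{atan}{\left(\frac{2 \sqrt{23} \theta^{2}}{23} + \frac{\sqrt{23}}{23} \right)}\right)}{8}.

Check any antiderivative F(\theta) by computing F'(\theta) and comparing it with f(\theta).
Check: d/d\theta[\frac{3 \left(2 \theta^{2} \log{\left(\frac{\theta^{4}}{2} + \frac{\theta^{2}}{2} + 3 \right)} - 4 \theta^{2} + \log{\left(\theta^{4} + \theta^{2} + 6 \right)} + 2 \sqrt{23} \operatorname{atan}{\left(\frac{2 \sqrt{23} \theta^{2}}{23} + \frac{\sqrt{23}}{23} \right)}\right)}{8}] = \frac{3 \theta \log{\left(\frac{\theta^{4}}{2} + \frac{\theta^{2}}{2} + 3 \right)}}{2} = f(\theta).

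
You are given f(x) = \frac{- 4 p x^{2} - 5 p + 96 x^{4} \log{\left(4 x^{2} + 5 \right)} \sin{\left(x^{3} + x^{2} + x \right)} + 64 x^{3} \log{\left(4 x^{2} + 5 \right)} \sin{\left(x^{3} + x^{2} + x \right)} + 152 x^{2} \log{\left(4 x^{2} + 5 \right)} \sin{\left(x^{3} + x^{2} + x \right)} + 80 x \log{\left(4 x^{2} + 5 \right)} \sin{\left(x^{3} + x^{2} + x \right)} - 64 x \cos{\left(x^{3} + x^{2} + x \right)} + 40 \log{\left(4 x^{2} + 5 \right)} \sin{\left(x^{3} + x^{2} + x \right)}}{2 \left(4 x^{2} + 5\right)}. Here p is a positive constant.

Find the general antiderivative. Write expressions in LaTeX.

For F(x) to be correct the identity F'(x) - f(x) = 0 must hold.
Check: d/dx[- \frac{p x + 8 \log{\left(4 x^{2} + 5 \right)} \cos{\left(x^{3} + x^{2} + x \right)}}{2}] = \frac{- 4 p x^{2} - 5 p + 96 x^{4} \log{\left(4 x^{2} + 5 \right)} \sin{\left(x^{3} + x^{2} + x \right)} + 64 x^{3} \log{\left(4 x^{2} + 5 \right)} \sin{\left(x^{3} + x^{2} + x \right)} + 152 x^{2} \log{\left(4 x^{2} + 5 \right)} \sin{\left(x^{3} + x^{2} + x \right)} + 80 x \log{\left(4 x^{2} + 5 \right)} \sin{\left(x^{3} + x^{2} + x \right)} - 64 x \cos{\left(x^{3} + x^{2} + x \right)} + 40 \log{\left(4 x^{2} + 5 \right)} \sin{\left(x^{3} + x^{2} + x \right)}}{8 x^{2} + 10}, which equals f(x).

F(x) = - \frac{p x + 8 \log{\left(4 x^{2} + 5 \right)} \cos{\left(x^{3} + x^{2} + x \right)}}{2} + C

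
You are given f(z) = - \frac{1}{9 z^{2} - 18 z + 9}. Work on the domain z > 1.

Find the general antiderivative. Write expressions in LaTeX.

F(z) = \frac{1}{9 \left(z - 1\right)} + C

Since d/dz undoes antidifferentiation here, F'(z) = f(z) is required of F(z).
Check: d/dz[\frac{1}{9 \left(z - 1\right)}] = - \frac{1}{9 z^{2} - 18 z + 9} = f(z).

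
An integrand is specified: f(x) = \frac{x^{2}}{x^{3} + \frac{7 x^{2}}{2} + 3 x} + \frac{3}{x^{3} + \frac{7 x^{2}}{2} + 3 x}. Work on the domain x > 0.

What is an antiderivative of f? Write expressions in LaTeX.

The denominator factors as x \left(x + 2\right) \left(2 x + 3\right); partial fractions split f into directly integrable pieces: - \frac{14}{2 x + 3} + \frac{7}{x + 2} + \frac{1}{x}.
Check: d/dx[\log{\left(x \right)} - 7 \log{\left(x + \frac{3}{2} \right)} + 7 \log{\left(x + 2 \right)}] = \frac{2 x^{2} + 6}{2 x^{3} + 7 x^{2} + 6 x}, which equals f(x).

An antiderivative is F(x) = \log{\left(x \right)} - 7 \log{\left(x + \frac{3}{2} \right)} + 7 \log{\left(x + 2 \right)}.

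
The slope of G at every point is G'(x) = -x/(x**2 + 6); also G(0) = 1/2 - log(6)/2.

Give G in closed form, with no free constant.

The substitution u = x**2 + 6 works: G'(x) is exactly (dG/du)*(du/dx) for that inner function.
A general antiderivative is -log(x**2 + 6)/2 + C.
The condition gives C = 1/2 - log(6)/2 - (-log(6)/2) = 1/2.
So G(x) = 1/2 - log(x**2 + 6)/2.
Check: d/dx[1/2 - log(x**2 + 6)/2] = -x/(x**2 + 6) = G'(x).

G(x) = 1/2 - log(x**2 + 6)/2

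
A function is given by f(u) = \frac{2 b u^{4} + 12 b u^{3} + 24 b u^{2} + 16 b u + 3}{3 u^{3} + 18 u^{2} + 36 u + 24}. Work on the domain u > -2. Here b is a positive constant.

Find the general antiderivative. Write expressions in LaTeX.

Any candidate F(u) must reproduce f(u) exactly when differentiated.
Check: d/du[\frac{2 b u^{2} \left(u + 2\right)^{2} - 3}{6 \left(u + 2\right)^{2}}] = \frac{2 b u^{4} + 12 b u^{3} + 24 b u^{2} + 16 b u + 3}{3 u^{3} + 18 u^{2} + 36 u + 24} = f(u).

F(u) = \frac{2 b u^{2} \left(u + 2\right)^{2} - 3}{6 \left(u + 2\right)^{2}} + C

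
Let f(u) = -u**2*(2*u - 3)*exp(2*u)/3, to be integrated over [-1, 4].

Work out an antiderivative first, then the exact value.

Antiderivative: F(u) = -u**3*exp(2*u)/3 + u**2*exp(2*u) - u*exp(2*u) + exp(2*u)/2; value = -53*exp(8)/6 - 17*exp(-2)/6

Recognize the product-rule pattern: f = v'r + vr' with v = -u**3/3 + u**2 - u + 1/2, r = exp(2*u), so integration by parts undoes it.
F(u) = -u**3*exp(2*u)/3 + u**2*exp(2*u) - u*exp(2*u) + exp(2*u)/2 is an antiderivative of f.
Check: d/du[-u**3*exp(2*u)/3 + u**2*exp(2*u) - u*exp(2*u) + exp(2*u)/2] = -2*u**3*exp(2*u)/3 + u**2*exp(2*u), which equals f(u).
F(4) = -53*exp(8)/6; F(-1) = 17*exp(-2)/6.
Integral = F(4) - F(-1) = -53*exp(8)/6 - 17*exp(-2)/6.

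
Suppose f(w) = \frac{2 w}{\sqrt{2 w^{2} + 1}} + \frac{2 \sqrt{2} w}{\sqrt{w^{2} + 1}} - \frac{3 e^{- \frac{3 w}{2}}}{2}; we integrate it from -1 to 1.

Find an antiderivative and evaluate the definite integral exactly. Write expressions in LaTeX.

Antiderivative: F(w) = \left(2 \sqrt{2} \sqrt{w^{2} + 1} e^{\frac{3 w}{2}} + \sqrt{2 w^{2} + 1} e^{\frac{3 w}{2}} + 1\right) e^{- \frac{3 w}{2}}; value = - e^{\frac{3}{2}} + e^{- \frac{3}{2}}

The integrand splits into summands that can be handled one at a time.
F(w) = \left(2 \sqrt{2} \sqrt{w^{2} + 1} e^{\frac{3 w}{2}} + \sqrt{2 w^{2} + 1} e^{\frac{3 w}{2}} + 1\right) e^{- \frac{3 w}{2}} is an antiderivative of f.
Check: d/dw[\left(2 \sqrt{2} \sqrt{w^{2} + 1} e^{\frac{3 w}{2}} + \sqrt{2 w^{2} + 1} e^{\frac{3 w}{2}} + 1\right) e^{- \frac{3 w}{2}}] = \frac{\left(4 w \sqrt{w^{2} + 1} e^{\frac{3 w}{2}} + 4 \sqrt{2} w \sqrt{2 w^{2} + 1} e^{\frac{3 w}{2}} - 3 \sqrt{w^{2} + 1} \sqrt{2 w^{2} + 1}\right) e^{- \frac{3 w}{2}}}{2 \sqrt{w^{2} + 1} \sqrt{2 w^{2} + 1}}, which equals f(w).
F(1) = e^{- \frac{3}{2}} + \sqrt{3} + 4; F(-1) = \sqrt{3} + 4 + e^{\frac{3}{2}}.
Integral = F(1) - F(-1) = - e^{\frac{3}{2}} + e^{- \frac{3}{2}}.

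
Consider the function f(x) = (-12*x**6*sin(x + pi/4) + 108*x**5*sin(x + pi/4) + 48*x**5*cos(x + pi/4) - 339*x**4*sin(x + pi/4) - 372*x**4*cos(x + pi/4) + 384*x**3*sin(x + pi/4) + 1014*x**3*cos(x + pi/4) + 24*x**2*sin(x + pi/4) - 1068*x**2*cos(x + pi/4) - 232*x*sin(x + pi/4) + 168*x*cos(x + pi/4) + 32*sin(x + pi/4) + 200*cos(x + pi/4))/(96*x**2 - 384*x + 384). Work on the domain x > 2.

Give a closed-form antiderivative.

An antiderivative is F(x) = (12*x**5*cos(x + pi/4) - 84*x**4*cos(x + pi/4) + 171*x**3*cos(x + pi/4) - 42*x**2*cos(x + pi/4) - 108*x*cos(x + pi/4) + 16*cos(x + pi/4))/(96*x - 192).

f has the shape u'v + uv' for u = (-x**2/2 + 5*x/4 + 1/2)**2/2 + 5/(4*(3*x - 6)) and v = cos(x + pi/4) — it is the derivative of the product u*v.
Check: d/dx[(12*x**5*cos(x + pi/4) - 84*x**4*cos(x + pi/4) + 171*x**3*cos(x + pi/4) - 42*x**2*cos(x + pi/4) - 108*x*cos(x + pi/4) + 16*cos(x + pi/4))/(96*x - 192)] = (-12*x**6*sin(x + pi/4) + 108*x**5*sin(x + pi/4) + 48*x**5*cos(x + pi/4) - 339*x**4*sin(x + pi/4) - 372*x**4*cos(x + pi/4) + 384*x**3*sin(x + pi/4) + 1014*x**3*cos(x + pi/4) + 24*x**2*sin(x + pi/4) - 1068*x**2*cos(x + pi/4) - 232*x*sin(x + pi/4) + 168*x*cos(x + pi/4) + 32*sin(x + pi/4) + 200*cos(x + pi/4))/(96*x**2 - 384*x + 384) = f(x).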